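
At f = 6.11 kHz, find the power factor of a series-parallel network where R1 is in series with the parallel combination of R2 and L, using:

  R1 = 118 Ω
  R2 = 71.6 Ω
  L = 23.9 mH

Step 1 — Angular frequency: ω = 2π·f = 2π·6110 = 3.839e+04 rad/s.
Step 2 — Component impedances:
  R1: Z = R = 118 Ω
  R2: Z = R = 71.6 Ω
  L: Z = jωL = j·3.839e+04·0.0239 = 0 + j917.5 Ω
Step 3 — Parallel branch: R2 || L = 1/(1/R2 + 1/L) = 71.17 + j5.554 Ω.
Step 4 — Series with R1: Z_total = R1 + (R2 || L) = 189.2 + j5.554 Ω = 189.2∠1.7° Ω.
Step 5 — Power factor: PF = cos(φ) = Re(Z)/|Z| = 189.17/189.25 = 0.9996.
Step 6 — Type: Im(Z) = 5.554 ⇒ lagging (phase φ = 1.7°).

PF = 0.9996 (lagging, φ = 1.7°)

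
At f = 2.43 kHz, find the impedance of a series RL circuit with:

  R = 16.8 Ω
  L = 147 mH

Step 1 — Angular frequency: ω = 2π·f = 2π·2430 = 1.527e+04 rad/s.
Step 2 — Component impedances:
  R: Z = R = 16.8 Ω
  L: Z = jωL = j·1.527e+04·0.147 = 0 + j2244 Ω
Step 3 — Series combination: Z_total = R + L = 16.8 + j2244 Ω = 2244∠89.6° Ω.

Z = 16.8 + j2244 Ω = 2244∠89.6° Ω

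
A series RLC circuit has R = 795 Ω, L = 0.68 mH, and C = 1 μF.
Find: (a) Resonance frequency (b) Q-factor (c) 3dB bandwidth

Step 1 — Resonance: ω₀ = 1/√(LC) = 1/√(0.00068·1e-06) = 3.835e+04 rad/s.
Step 2 — f₀ = ω₀/(2π) = 6103 Hz.
Step 3 — Series Q: Q = ω₀L/R = 3.835e+04·0.00068/795 = 0.0328.
Step 4 — Bandwidth: Δω = ω₀/Q = 1.169e+06 rad/s; BW = Δω/(2π) = 1.861e+05 Hz.

(a) f₀ = 6103 Hz  (b) Q = 0.0328  (c) BW = 1.861e+05 Hz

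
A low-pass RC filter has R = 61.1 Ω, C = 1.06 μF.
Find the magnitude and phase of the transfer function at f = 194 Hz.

Step 1 — Angular frequency: ω = 2π·194 = 1219 rad/s.
Step 2 — Transfer function: H(jω) = 1/(1 + jωRC).
Step 3 — Denominator: 1 + jωRC = 1 + j·1219·61.1·1.06e-06 = 1 + j0.07895.
Step 4 — H = 0.9938 - j0.07846.
Step 5 — Magnitude: |H| = 0.9969 (-0.0 dB); phase: φ = -4.5°.

|H| = 0.9969 (-0.0 dB), φ = -4.5°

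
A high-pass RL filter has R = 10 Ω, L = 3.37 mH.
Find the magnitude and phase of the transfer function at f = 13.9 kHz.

Step 1 — Angular frequency: ω = 2π·1.39e+04 = 8.734e+04 rad/s.
Step 2 — Transfer function: H(jω) = jωL/(R + jωL).
Step 3 — Numerator jωL = j·294.3; denominator R + jωL = 10 + j294.3.
Step 4 — H = 0.9988 + j0.03394.
Step 5 — Magnitude: |H| = 0.9994 (-0.0 dB); phase: φ = 1.9°.

|H| = 0.9994 (-0.0 dB), φ = 1.9°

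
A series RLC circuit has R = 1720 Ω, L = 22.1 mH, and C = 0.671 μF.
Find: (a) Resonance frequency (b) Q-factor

Step 1 — Resonance condition Im(Z)=0 gives ω₀ = 1/√(LC).
Step 2 — ω₀ = 1/√(0.0221·6.71e-07) = 8212 rad/s.
Step 3 — f₀ = ω₀/(2π) = 1307 Hz.
Step 4 — Series Q: Q = ω₀L/R = 8212·0.0221/1720 = 0.1055.

(a) f₀ = 1307 Hz  (b) Q = 0.1055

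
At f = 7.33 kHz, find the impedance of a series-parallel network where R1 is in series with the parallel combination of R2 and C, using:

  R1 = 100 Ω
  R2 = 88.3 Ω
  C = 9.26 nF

Step 1 — Angular frequency: ω = 2π·f = 2π·7330 = 4.606e+04 rad/s.
Step 2 — Component impedances:
  R1: Z = R = 100 Ω
  R2: Z = R = 88.3 Ω
  C: Z = 1/(jωC) = -j/(ω·C) = 0 - j2345 Ω
Step 3 — Parallel branch: R2 || C = 1/(1/R2 + 1/C) = 88.17 - j3.32 Ω.
Step 4 — Series with R1: Z_total = R1 + (R2 || C) = 188.2 - j3.32 Ω = 188.2∠-1.0° Ω.

Z = 188.2 - j3.32 Ω = 188.2∠-1.0° Ω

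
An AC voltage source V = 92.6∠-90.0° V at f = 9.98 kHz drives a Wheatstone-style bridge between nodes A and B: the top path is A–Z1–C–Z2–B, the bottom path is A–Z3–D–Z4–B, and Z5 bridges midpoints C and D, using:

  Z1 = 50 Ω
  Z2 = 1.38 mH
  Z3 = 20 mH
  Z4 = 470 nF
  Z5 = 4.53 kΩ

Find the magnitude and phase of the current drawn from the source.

Step 1 — Angular frequency: ω = 2π·f = 2π·9980 = 6.271e+04 rad/s.
Step 2 — Component impedances:
  Z1: Z = R = 50 Ω
  Z2: Z = jωL = j·6.271e+04·0.00138 = 0 + j86.53 Ω
  Z3: Z = jωL = j·6.271e+04·0.02 = 0 + j1254 Ω
  Z4: Z = 1/(jωC) = -j/(ω·C) = 0 - j33.93 Ω
  Z5: Z = R = 4530 Ω
Step 3 — Bridge requires nodal analysis (the Z5 bridge couples midpoints C and D, so the two paths cannot be reduced to a simple series/parallel combination). Setting node B to ground and injecting 1 A at node A, the 3-node admittance system at A, C, D solves to V_A = Z_AB = 45.05 + j82.52 Ω = 94.02∠61.4° Ω.
Step 4 — Source phasor: V = 92.6∠-90.0° V = 0 - j92.6 V.
Step 5 — Ohm's law: I = V / Z_total = (0 - j92.6) / (45.05 + j82.52) = -0.8645 - j0.472 A.
Step 6 — Convert to polar: |I| = 0.9849 A, ∠I = -151.4°.

I = 0.9849∠-151.4° A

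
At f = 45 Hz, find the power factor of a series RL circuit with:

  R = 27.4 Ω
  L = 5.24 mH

Step 1 — Angular frequency: ω = 2π·f = 2π·45 = 282.7 rad/s.
Step 2 — Component impedances:
  R: Z = R = 27.4 Ω
  L: Z = jωL = j·282.7·0.00524 = 0 + j1.482 Ω
Step 3 — Series combination: Z_total = R + L = 27.4 + j1.482 Ω = 27.44∠3.1° Ω.
Step 4 — Power factor: PF = cos(φ) = Re(Z)/|Z| = 27.4/27.44 = 0.9985.
Step 5 — Type: Im(Z) = 1.482 ⇒ lagging (phase φ = 3.1°).

PF = 0.9985 (lagging, φ = 3.1°)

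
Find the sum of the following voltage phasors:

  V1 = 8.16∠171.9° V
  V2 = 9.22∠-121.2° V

Step 1 — Convert each phasor to rectangular form:
  V1 = 8.16·(cos(171.9°) + j·sin(171.9°)) = -8.079 + j1.15 V
  V2 = 9.22·(cos(-121.2°) + j·sin(-121.2°)) = -4.776 - j7.886 V
Step 2 — Sum components: V_total = -12.85 - j6.737 V.
Step 3 — Convert to polar: |V_total| = 14.51 V, ∠V_total = -152.3°.

V_total = 14.51∠-152.3° V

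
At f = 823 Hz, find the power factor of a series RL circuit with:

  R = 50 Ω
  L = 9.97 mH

Step 1 — Angular frequency: ω = 2π·f = 2π·823 = 5171 rad/s.
Step 2 — Component impedances:
  R: Z = R = 50 Ω
  L: Z = jωL = j·5171·0.00997 = 0 + j51.56 Ω
Step 3 — Series combination: Z_total = R + L = 50 + j51.56 Ω = 71.82∠45.9° Ω.
Step 4 — Power factor: PF = cos(φ) = Re(Z)/|Z| = 50/71.82 = 0.6962.
Step 5 — Type: Im(Z) = 51.56 ⇒ lagging (phase φ = 45.9°).

PF = 0.6962 (lagging, φ = 45.9°)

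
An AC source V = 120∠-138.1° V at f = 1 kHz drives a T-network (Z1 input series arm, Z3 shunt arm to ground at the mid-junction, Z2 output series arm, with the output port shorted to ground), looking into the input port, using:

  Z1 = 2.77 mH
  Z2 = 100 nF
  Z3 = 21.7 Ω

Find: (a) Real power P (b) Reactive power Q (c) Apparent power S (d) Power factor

Step 1 — Angular frequency: ω = 2π·f = 2π·1000 = 6283 rad/s.
Step 2 — Component impedances:
  Z1: Z = jωL = j·6283·0.00277 = 0 + j17.4 Ω
  Z2: Z = 1/(jωC) = -j/(ω·C) = 0 - j1592 Ω
  Z3: Z = R = 21.7 Ω
Step 3 — With the output port shorted to ground, the output series arm Z2 runs from the junction to ground; the shunt arm Z3 also runs from the junction to ground. They appear in parallel: Z3 || Z2 = 21.7 - j0.2958 Ω.
Step 4 — Series with input arm Z1: Z_in = Z1 + (Z3 || Z2) = 21.7 + j17.11 Ω = 27.63∠38.3° Ω.
Step 5 — Source phasor: V = 120∠-138.1° V = -89.32 - j80.14 V.
Step 6 — Current: I = V / Z = -4.334 - j0.2759 A = 4.343∠-176.4° A.
Step 7 — Complex power: S = V·I* = 409.2 + j322.7 VA.
Step 8 — Real power: P = Re(S) = 409.2 W.
Step 9 — Reactive power: Q = Im(S) = 322.7 VAR.
Step 10 — Apparent power: |S| = 521.2 VA.
Step 11 — Power factor: PF = P/|S| = 0.7852 (lagging).

(a) P = 409.2 W  (b) Q = 322.7 VAR  (c) S = 521.2 VA  (d) PF = 0.7852 (lagging)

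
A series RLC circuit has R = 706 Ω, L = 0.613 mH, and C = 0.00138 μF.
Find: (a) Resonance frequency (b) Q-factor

Step 1 — Resonance condition Im(Z)=0 gives ω₀ = 1/√(LC).
Step 2 — ω₀ = 1/√(0.000613·1.38e-09) = 1.087e+06 rad/s.
Step 3 — f₀ = ω₀/(2π) = 1.73e+05 Hz.
Step 4 — Series Q: Q = ω₀L/R = 1.087e+06·0.000613/706 = 0.944.

(a) f₀ = 1.73e+05 Hz  (b) Q = 0.944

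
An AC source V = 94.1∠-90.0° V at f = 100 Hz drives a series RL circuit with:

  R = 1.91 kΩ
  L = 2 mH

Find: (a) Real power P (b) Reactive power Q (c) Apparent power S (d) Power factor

Step 1 — Angular frequency: ω = 2π·f = 2π·100 = 628.3 rad/s.
Step 2 — Component impedances:
  R: Z = R = 1910 Ω
  L: Z = jωL = j·628.3·0.002 = 0 + j1.257 Ω
Step 3 — Series combination: Z_total = R + L = 1910 + j1.257 Ω = 1910∠0.0° Ω.
Step 4 — Source phasor: V = 94.1∠-90.0° V = 0 - j94.1 V.
Step 5 — Current: I = V / Z = -3.241e-05 - j0.04927 A = 0.04927∠-90.0° A.
Step 6 — Complex power: S = V·I* = 4.636 + j0.00305 VA.
Step 7 — Real power: P = Re(S) = 4.636 W.
Step 8 — Reactive power: Q = Im(S) = 0.00305 VAR.
Step 9 — Apparent power: |S| = 4.636 VA.
Step 10 — Power factor: PF = P/|S| = 1 (lagging).

(a) P = 4.636 W  (b) Q = 0.00305 VAR  (c) S = 4.636 VA  (d) PF = 1 (lagging)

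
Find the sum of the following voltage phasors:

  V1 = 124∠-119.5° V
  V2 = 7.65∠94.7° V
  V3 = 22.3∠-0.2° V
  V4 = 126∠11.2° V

Step 1 — Convert each phasor to rectangular form:
  V1 = 124·(cos(-119.5°) + j·sin(-119.5°)) = -61.06 - j107.9 V
  V2 = 7.65·(cos(94.7°) + j·sin(94.7°)) = -0.6268 + j7.624 V
  V3 = 22.3·(cos(-0.2°) + j·sin(-0.2°)) = 22.3 - j0.07784 V
  V4 = 126·(cos(11.2°) + j·sin(11.2°)) = 123.6 + j24.47 V
Step 2 — Sum components: V_total = 84.21 - j75.9 V.
Step 3 — Convert to polar: |V_total| = 113.4 V, ∠V_total = -42.0°.

V_total = 113.4∠-42.0° V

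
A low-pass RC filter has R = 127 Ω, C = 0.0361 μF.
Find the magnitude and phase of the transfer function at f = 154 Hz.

Step 1 — Angular frequency: ω = 2π·154 = 967.6 rad/s.
Step 2 — Transfer function: H(jω) = 1/(1 + jωRC).
Step 3 — Denominator: 1 + jωRC = 1 + j·967.6·127·3.61e-08 = 1 + j0.004436.
Step 4 — H = 1 - j0.004436.
Step 5 — Magnitude: |H| = 1 (-0.0 dB); phase: φ = -0.3°.

|H| = 1 (-0.0 dB), φ = -0.3°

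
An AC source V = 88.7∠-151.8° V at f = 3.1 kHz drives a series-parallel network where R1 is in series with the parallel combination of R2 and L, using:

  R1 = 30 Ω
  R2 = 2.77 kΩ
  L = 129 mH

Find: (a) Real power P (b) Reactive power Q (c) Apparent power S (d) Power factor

Step 1 — Angular frequency: ω = 2π·f = 2π·3100 = 1.948e+04 rad/s.
Step 2 — Component impedances:
  R1: Z = R = 30 Ω
  R2: Z = R = 2770 Ω
  L: Z = jωL = j·1.948e+04·0.129 = 0 + j2513 Ω
Step 3 — Parallel branch: R2 || L = 1/(1/R2 + 1/L) = 1250 + j1378 Ω.
Step 4 — Series with R1: Z_total = R1 + (R2 || L) = 1280 + j1378 Ω = 1881∠47.1° Ω.
Step 5 — Source phasor: V = 88.7∠-151.8° V = -78.17 - j41.92 V.
Step 6 — Current: I = V / Z = -0.0446 + j0.01528 A = 0.04715∠161.1° A.
Step 7 — Complex power: S = V·I* = 2.846 + j3.064 VA.
Step 8 — Real power: P = Re(S) = 2.846 W.
Step 9 — Reactive power: Q = Im(S) = 3.064 VAR.
Step 10 — Apparent power: |S| = 4.182 VA.
Step 11 — Power factor: PF = P/|S| = 0.6806 (lagging).

(a) P = 2.846 W  (b) Q = 3.064 VAR  (c) S = 4.182 VA  (d) PF = 0.6806 (lagging)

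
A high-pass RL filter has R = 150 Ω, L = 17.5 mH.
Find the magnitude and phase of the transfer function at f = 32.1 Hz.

Step 1 — Angular frequency: ω = 2π·32.1 = 201.7 rad/s.
Step 2 — Transfer function: H(jω) = jωL/(R + jωL).
Step 3 — Numerator jωL = j·3.53; denominator R + jωL = 150 + j3.53.
Step 4 — H = 0.0005534 + j0.02352.
Step 5 — Magnitude: |H| = 0.02352 (-32.6 dB); phase: φ = 88.7°.

|H| = 0.02352 (-32.6 dB), φ = 88.7°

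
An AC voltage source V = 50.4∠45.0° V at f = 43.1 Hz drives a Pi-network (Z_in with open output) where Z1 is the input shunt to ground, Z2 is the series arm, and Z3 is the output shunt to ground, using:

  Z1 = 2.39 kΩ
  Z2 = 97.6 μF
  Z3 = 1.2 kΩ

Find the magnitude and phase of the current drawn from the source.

Step 1 — Angular frequency: ω = 2π·f = 2π·43.1 = 270.8 rad/s.
Step 2 — Component impedances:
  Z1: Z = R = 2390 Ω
  Z2: Z = 1/(jωC) = -j/(ω·C) = 0 - j37.83 Ω
  Z3: Z = R = 1200 Ω
Step 3 — With open output, the series arm Z2 and the output shunt Z3 appear in series to ground: Z2 + Z3 = 1200 - j37.83 Ω.
Step 4 — Parallel with input shunt Z1: Z_in = Z1 || (Z2 + Z3) = 799.1 - j16.77 Ω = 799.2∠-1.2° Ω.
Step 5 — Source phasor: V = 50.4∠45.0° V = 35.64 + j35.64 V.
Step 6 — Ohm's law: I = V / Z_total = (35.64 + j35.64) / (799.1 - j16.77) = 0.04364 + j0.04552 A.
Step 7 — Convert to polar: |I| = 0.06306 A, ∠I = 46.2°.

I = 0.06306∠46.2° A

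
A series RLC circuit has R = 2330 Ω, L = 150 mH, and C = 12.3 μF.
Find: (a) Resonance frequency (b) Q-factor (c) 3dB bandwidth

Step 1 — Resonance condition Im(Z)=0 gives ω₀ = 1/√(LC).
Step 2 — ω₀ = 1/√(0.15·1.23e-05) = 736.2 rad/s.
Step 3 — f₀ = ω₀/(2π) = 117.2 Hz.
Step 4 — Series Q: Q = ω₀L/R = 736.2·0.15/2330 = 0.0474.
Step 5 — 3dB bandwidth: Δω = ω₀/Q = 1.553e+04 rad/s; BW = Δω/(2π) = 2472 Hz.

(a) f₀ = 117.2 Hz  (b) Q = 0.0474  (c) BW = 2472 Hz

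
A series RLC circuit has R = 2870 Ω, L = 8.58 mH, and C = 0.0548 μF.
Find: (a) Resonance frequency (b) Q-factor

Step 1 — Resonance condition Im(Z)=0 gives ω₀ = 1/√(LC).
Step 2 — ω₀ = 1/√(0.00858·5.48e-08) = 4.612e+04 rad/s.
Step 3 — f₀ = ω₀/(2π) = 7340 Hz.
Step 4 — Series Q: Q = ω₀L/R = 4.612e+04·0.00858/2870 = 0.1379.

(a) f₀ = 7340 Hz  (b) Q = 0.1379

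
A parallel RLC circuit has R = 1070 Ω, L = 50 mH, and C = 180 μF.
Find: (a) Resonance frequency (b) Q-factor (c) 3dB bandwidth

Step 1 — Resonance: ω₀ = 1/√(LC) = 1/√(0.05·0.00018) = 333.3 rad/s.
Step 2 — f₀ = ω₀/(2π) = 53.05 Hz.
Step 3 — Parallel Q: Q = R/(ω₀L) = 1070/(333.3·0.05) = 64.2.
Step 4 — Bandwidth: Δω = ω₀/Q = 5.192 rad/s; BW = Δω/(2π) = 0.8263 Hz.

(a) f₀ = 53.05 Hz  (b) Q = 64.2  (c) BW = 0.8263 Hz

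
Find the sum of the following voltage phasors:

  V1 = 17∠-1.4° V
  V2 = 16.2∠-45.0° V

Step 1 — Convert each phasor to rectangular form:
  V1 = 17·(cos(-1.4°) + j·sin(-1.4°)) = 16.99 - j0.4153 V
  V2 = 16.2·(cos(-45.0°) + j·sin(-45.0°)) = 11.46 - j11.46 V
Step 2 — Sum components: V_total = 28.45 - j11.87 V.
Step 3 — Convert to polar: |V_total| = 30.83 V, ∠V_total = -22.6°.

V_total = 30.83∠-22.6° V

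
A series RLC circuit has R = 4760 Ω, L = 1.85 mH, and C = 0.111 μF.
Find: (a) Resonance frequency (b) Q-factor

Step 1 — Resonance condition Im(Z)=0 gives ω₀ = 1/√(LC).
Step 2 — ω₀ = 1/√(0.00185·1.11e-07) = 6.978e+04 rad/s.
Step 3 — f₀ = ω₀/(2π) = 1.111e+04 Hz.
Step 4 — Series Q: Q = ω₀L/R = 6.978e+04·0.00185/4760 = 0.02712.

(a) f₀ = 1.111e+04 Hz  (b) Q = 0.02712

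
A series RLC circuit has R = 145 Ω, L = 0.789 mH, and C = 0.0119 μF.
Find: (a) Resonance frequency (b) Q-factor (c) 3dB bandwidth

Step 1 — Resonance condition Im(Z)=0 gives ω₀ = 1/√(LC).
Step 2 — ω₀ = 1/√(0.000789·1.19e-08) = 3.264e+05 rad/s.
Step 3 — f₀ = ω₀/(2π) = 5.194e+04 Hz.
Step 4 — Series Q: Q = ω₀L/R = 3.264e+05·0.000789/145 = 1.776.
Step 5 — 3dB bandwidth: Δω = ω₀/Q = 1.838e+05 rad/s; BW = Δω/(2π) = 2.925e+04 Hz.

(a) f₀ = 5.194e+04 Hz  (b) Q = 1.776  (c) BW = 2.925e+04 Hz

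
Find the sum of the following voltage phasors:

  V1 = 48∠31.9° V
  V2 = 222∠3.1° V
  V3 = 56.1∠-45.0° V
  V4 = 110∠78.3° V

Step 1 — Convert each phasor to rectangular form:
  V1 = 48·(cos(31.9°) + j·sin(31.9°)) = 40.75 + j25.37 V
  V2 = 222·(cos(3.1°) + j·sin(3.1°)) = 221.7 + j12.01 V
  V3 = 56.1·(cos(-45.0°) + j·sin(-45.0°)) = 39.67 - j39.67 V
  V4 = 110·(cos(78.3°) + j·sin(78.3°)) = 22.31 + j107.7 V
Step 2 — Sum components: V_total = 324.4 + j105.4 V.
Step 3 — Convert to polar: |V_total| = 341.1 V, ∠V_total = 18.0°.

V_total = 341.1∠18.0° V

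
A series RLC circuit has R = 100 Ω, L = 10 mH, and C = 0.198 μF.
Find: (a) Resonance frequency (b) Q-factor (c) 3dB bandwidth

Step 1 — Resonance: ω₀ = 1/√(LC) = 1/√(0.01·1.98e-07) = 2.247e+04 rad/s.
Step 2 — f₀ = ω₀/(2π) = 3577 Hz.
Step 3 — Series Q: Q = ω₀L/R = 2.247e+04·0.01/100 = 2.247.
Step 4 — Bandwidth: Δω = ω₀/Q = 1e+04 rad/s; BW = Δω/(2π) = 1592 Hz.

(a) f₀ = 3577 Hz  (b) Q = 2.247  (c) BW = 1592 Hz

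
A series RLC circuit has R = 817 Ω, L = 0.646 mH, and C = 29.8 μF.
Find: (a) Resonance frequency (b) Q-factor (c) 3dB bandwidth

Step 1 — Resonance: ω₀ = 1/√(LC) = 1/√(0.000646·2.98e-05) = 7207 rad/s.
Step 2 — f₀ = ω₀/(2π) = 1147 Hz.
Step 3 — Series Q: Q = ω₀L/R = 7207·0.000646/817 = 0.005699.
Step 4 — Bandwidth: Δω = ω₀/Q = 1.265e+06 rad/s; BW = Δω/(2π) = 2.013e+05 Hz.

(a) f₀ = 1147 Hz  (b) Q = 0.005699  (c) BW = 2.013e+05 Hz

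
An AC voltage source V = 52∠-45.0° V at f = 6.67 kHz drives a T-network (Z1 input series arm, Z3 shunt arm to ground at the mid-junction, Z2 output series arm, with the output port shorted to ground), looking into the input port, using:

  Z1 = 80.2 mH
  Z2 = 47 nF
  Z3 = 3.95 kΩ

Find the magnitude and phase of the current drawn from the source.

Step 1 — Angular frequency: ω = 2π·f = 2π·6670 = 4.191e+04 rad/s.
Step 2 — Component impedances:
  Z1: Z = jωL = j·4.191e+04·0.0802 = 0 + j3361 Ω
  Z2: Z = 1/(jωC) = -j/(ω·C) = 0 - j507.7 Ω
  Z3: Z = R = 3950 Ω
Step 3 — With the output port shorted to ground, the output series arm Z2 runs from the junction to ground; the shunt arm Z3 also runs from the junction to ground. They appear in parallel: Z3 || Z2 = 64.19 - j499.4 Ω.
Step 4 — Series with input arm Z1: Z_in = Z1 + (Z3 || Z2) = 64.19 + j2862 Ω = 2862∠88.7° Ω.
Step 5 — Source phasor: V = 52∠-45.0° V = 36.77 - j36.77 V.
Step 6 — Ohm's law: I = V / Z_total = (36.77 - j36.77) / (64.19 + j2862) = -0.01255 - j0.01313 A.
Step 7 — Convert to polar: |I| = 0.01817 A, ∠I = -133.7°.

I = 0.01817∠-133.7° A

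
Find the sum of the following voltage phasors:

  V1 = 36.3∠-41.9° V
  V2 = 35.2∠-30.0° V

Step 1 — Convert each phasor to rectangular form:
  V1 = 36.3·(cos(-41.9°) + j·sin(-41.9°)) = 27.02 - j24.24 V
  V2 = 35.2·(cos(-30.0°) + j·sin(-30.0°)) = 30.48 - j17.6 V
Step 2 — Sum components: V_total = 57.5 - j41.84 V.
Step 3 — Convert to polar: |V_total| = 71.11 V, ∠V_total = -36.0°.

V_total = 71.11∠-36.0° V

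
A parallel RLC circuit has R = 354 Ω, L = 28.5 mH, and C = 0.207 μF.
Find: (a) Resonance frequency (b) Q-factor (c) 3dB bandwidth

Step 1 — Resonance: ω₀ = 1/√(LC) = 1/√(0.0285·2.07e-07) = 1.302e+04 rad/s.
Step 2 — f₀ = ω₀/(2π) = 2072 Hz.
Step 3 — Parallel Q: Q = R/(ω₀L) = 354/(1.302e+04·0.0285) = 0.954.
Step 4 — Bandwidth: Δω = ω₀/Q = 1.365e+04 rad/s; BW = Δω/(2π) = 2172 Hz.

(a) f₀ = 2072 Hz  (b) Q = 0.954  (c) BW = 2172 Hz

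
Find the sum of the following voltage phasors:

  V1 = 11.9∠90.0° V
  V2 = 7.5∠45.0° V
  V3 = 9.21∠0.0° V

Step 1 — Convert each phasor to rectangular form:
  V1 = 11.9·(cos(90.0°) + j·sin(90.0°)) = 0 + j11.9 V
  V2 = 7.5·(cos(45.0°) + j·sin(45.0°)) = 5.303 + j5.303 V
  V3 = 9.21·(cos(0.0°) + j·sin(0.0°)) = 9.21 V
Step 2 — Sum components: V_total = 14.51 + j17.2 V.
Step 3 — Convert to polar: |V_total| = 22.51 V, ∠V_total = 49.8°.

V_total = 22.51∠49.8° V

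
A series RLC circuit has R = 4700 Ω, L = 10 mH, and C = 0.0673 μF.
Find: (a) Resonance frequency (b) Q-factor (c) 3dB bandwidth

Step 1 — Resonance: ω₀ = 1/√(LC) = 1/√(0.01·6.73e-08) = 3.855e+04 rad/s.
Step 2 — f₀ = ω₀/(2π) = 6135 Hz.
Step 3 — Series Q: Q = ω₀L/R = 3.855e+04·0.01/4700 = 0.08202.
Step 4 — Bandwidth: Δω = ω₀/Q = 4.7e+05 rad/s; BW = Δω/(2π) = 7.48e+04 Hz.

(a) f₀ = 6135 Hz  (b) Q = 0.08202  (c) BW = 7.48e+04 Hz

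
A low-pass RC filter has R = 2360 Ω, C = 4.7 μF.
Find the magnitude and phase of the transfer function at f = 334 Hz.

Step 1 — Angular frequency: ω = 2π·334 = 2099 rad/s.
Step 2 — Transfer function: H(jω) = 1/(1 + jωRC).
Step 3 — Denominator: 1 + jωRC = 1 + j·2099·2360·4.7e-06 = 1 + j23.28.
Step 4 — H = 0.001842 - j0.04288.
Step 5 — Magnitude: |H| = 0.04292 (-27.3 dB); phase: φ = -87.5°.

|H| = 0.04292 (-27.3 dB), φ = -87.5°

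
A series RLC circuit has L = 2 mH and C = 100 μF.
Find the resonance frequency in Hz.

Step 1 — Resonance condition Im(Z)=0 gives ω₀ = 1/√(LC).
Step 2 — ω₀ = 1/√(0.002·0.0001) = 2236 rad/s.
Step 3 — f₀ = ω₀/(2π) = 355.9 Hz.

f₀ = 355.9 Hz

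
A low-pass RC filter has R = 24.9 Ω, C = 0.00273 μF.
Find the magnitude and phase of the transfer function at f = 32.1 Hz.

Step 1 — Angular frequency: ω = 2π·32.1 = 201.7 rad/s.
Step 2 — Transfer function: H(jω) = 1/(1 + jωRC).
Step 3 — Denominator: 1 + jωRC = 1 + j·201.7·24.9·2.73e-09 = 1 + j1.371e-05.
Step 4 — H = 1 - j1.371e-05.
Step 5 — Magnitude: |H| = 1 (-0.0 dB); phase: φ = -0.0°.

|H| = 1 (-0.0 dB), φ = -0.0°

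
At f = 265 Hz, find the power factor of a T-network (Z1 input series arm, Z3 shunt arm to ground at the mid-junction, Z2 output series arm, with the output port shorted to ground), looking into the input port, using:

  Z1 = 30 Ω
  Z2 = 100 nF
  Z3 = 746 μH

Step 1 — Angular frequency: ω = 2π·f = 2π·265 = 1665 rad/s.
Step 2 — Component impedances:
  Z1: Z = R = 30 Ω
  Z2: Z = 1/(jωC) = -j/(ω·C) = 0 - j6006 Ω
  Z3: Z = jωL = j·1665·0.000746 = 0 + j1.242 Ω
Step 3 — With the output port shorted to ground, the output series arm Z2 runs from the junction to ground; the shunt arm Z3 also runs from the junction to ground. They appear in parallel: Z3 || Z2 = 0 + j1.242 Ω.
Step 4 — Series with input arm Z1: Z_in = Z1 + (Z3 || Z2) = 30 + j1.242 Ω = 30.03∠2.4° Ω.
Step 5 — Power factor: PF = cos(φ) = Re(Z)/|Z| = 30/30.026 = 0.9991.
Step 6 — Type: Im(Z) = 1.242 ⇒ lagging (phase φ = 2.4°).

PF = 0.9991 (lagging, φ = 2.4°)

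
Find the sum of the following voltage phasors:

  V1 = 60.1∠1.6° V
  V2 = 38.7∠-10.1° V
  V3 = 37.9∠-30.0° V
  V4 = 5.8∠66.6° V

Step 1 — Convert each phasor to rectangular form:
  V1 = 60.1·(cos(1.6°) + j·sin(1.6°)) = 60.08 + j1.678 V
  V2 = 38.7·(cos(-10.1°) + j·sin(-10.1°)) = 38.1 - j6.787 V
  V3 = 37.9·(cos(-30.0°) + j·sin(-30.0°)) = 32.82 - j18.95 V
  V4 = 5.8·(cos(66.6°) + j·sin(66.6°)) = 2.303 + j5.323 V
Step 2 — Sum components: V_total = 133.3 - j18.74 V.
Step 3 — Convert to polar: |V_total| = 134.6 V, ∠V_total = -8.0°.

V_total = 134.6∠-8.0° V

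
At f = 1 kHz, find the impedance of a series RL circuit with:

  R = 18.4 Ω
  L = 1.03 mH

Step 1 — Angular frequency: ω = 2π·f = 2π·1000 = 6283 rad/s.
Step 2 — Component impedances:
  R: Z = R = 18.4 Ω
  L: Z = jωL = j·6283·0.00103 = 0 + j6.472 Ω
Step 3 — Series combination: Z_total = R + L = 18.4 + j6.472 Ω = 19.5∠19.4° Ω.

Z = 18.4 + j6.472 Ω = 19.5∠19.4° Ω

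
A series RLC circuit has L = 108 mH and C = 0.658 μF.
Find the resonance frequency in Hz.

Step 1 — Resonance condition Im(Z)=0 gives ω₀ = 1/√(LC).
Step 2 — ω₀ = 1/√(0.108·6.58e-07) = 3751 rad/s.
Step 3 — f₀ = ω₀/(2π) = 597 Hz.

f₀ = 597 Hz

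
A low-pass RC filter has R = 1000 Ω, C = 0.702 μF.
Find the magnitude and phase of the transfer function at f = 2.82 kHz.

Step 1 — Angular frequency: ω = 2π·2820 = 1.772e+04 rad/s.
Step 2 — Transfer function: H(jω) = 1/(1 + jωRC).
Step 3 — Denominator: 1 + jωRC = 1 + j·1.772e+04·1000·7.02e-07 = 1 + j12.44.
Step 4 — H = 0.006422 - j0.07988.
Step 5 — Magnitude: |H| = 0.08014 (-21.9 dB); phase: φ = -85.4°.

|H| = 0.08014 (-21.9 dB), φ = -85.4°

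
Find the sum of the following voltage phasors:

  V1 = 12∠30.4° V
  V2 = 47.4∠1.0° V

Step 1 — Convert each phasor to rectangular form:
  V1 = 12·(cos(30.4°) + j·sin(30.4°)) = 10.35 + j6.072 V
  V2 = 47.4·(cos(1.0°) + j·sin(1.0°)) = 47.39 + j0.8272 V
Step 2 — Sum components: V_total = 57.74 + j6.9 V.
Step 3 — Convert to polar: |V_total| = 58.15 V, ∠V_total = 6.8°.

V_total = 58.15∠6.8° V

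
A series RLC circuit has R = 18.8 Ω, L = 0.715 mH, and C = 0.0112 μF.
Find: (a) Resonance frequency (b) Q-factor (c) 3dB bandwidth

Step 1 — Resonance: ω₀ = 1/√(LC) = 1/√(0.000715·1.12e-08) = 3.534e+05 rad/s.
Step 2 — f₀ = ω₀/(2π) = 5.624e+04 Hz.
Step 3 — Series Q: Q = ω₀L/R = 3.534e+05·0.000715/18.8 = 13.44.
Step 4 — Bandwidth: Δω = ω₀/Q = 2.629e+04 rad/s; BW = Δω/(2π) = 4185 Hz.

(a) f₀ = 5.624e+04 Hz  (b) Q = 13.44  (c) BW = 4185 Hz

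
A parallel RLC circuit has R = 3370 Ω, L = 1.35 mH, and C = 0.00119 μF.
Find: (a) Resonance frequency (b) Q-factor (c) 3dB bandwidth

Step 1 — Resonance: ω₀ = 1/√(LC) = 1/√(0.00135·1.19e-09) = 7.89e+05 rad/s.
Step 2 — f₀ = ω₀/(2π) = 1.256e+05 Hz.
Step 3 — Parallel Q: Q = R/(ω₀L) = 3370/(7.89e+05·0.00135) = 3.164.
Step 4 — Bandwidth: Δω = ω₀/Q = 2.494e+05 rad/s; BW = Δω/(2π) = 3.969e+04 Hz.

(a) f₀ = 1.256e+05 Hz  (b) Q = 3.164  (c) BW = 3.969e+04 Hz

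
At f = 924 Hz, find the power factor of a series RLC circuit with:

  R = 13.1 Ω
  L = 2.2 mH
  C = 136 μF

Step 1 — Angular frequency: ω = 2π·f = 2π·924 = 5806 rad/s.
Step 2 — Component impedances:
  R: Z = R = 13.1 Ω
  L: Z = jωL = j·5806·0.0022 = 0 + j12.77 Ω
  C: Z = 1/(jωC) = -j/(ω·C) = 0 - j1.267 Ω
Step 3 — Series combination: Z_total = R + L + C = 13.1 + j11.51 Ω = 17.44∠41.3° Ω.
Step 4 — Power factor: PF = cos(φ) = Re(Z)/|Z| = 13.1/17.436 = 0.7513.
Step 5 — Type: Im(Z) = 11.51 ⇒ lagging (phase φ = 41.3°).

PF = 0.7513 (lagging, φ = 41.3°)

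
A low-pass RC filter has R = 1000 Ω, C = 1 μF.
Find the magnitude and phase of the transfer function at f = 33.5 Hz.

Step 1 — Angular frequency: ω = 2π·33.5 = 210.5 rad/s.
Step 2 — Transfer function: H(jω) = 1/(1 + jωRC).
Step 3 — Denominator: 1 + jωRC = 1 + j·210.5·1000·1e-06 = 1 + j0.2105.
Step 4 — H = 0.9576 - j0.2016.
Step 5 — Magnitude: |H| = 0.9786 (-0.2 dB); phase: φ = -11.9°.

|H| = 0.9786 (-0.2 dB), φ = -11.9°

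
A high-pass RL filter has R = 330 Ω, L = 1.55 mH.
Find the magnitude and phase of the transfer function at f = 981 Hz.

Step 1 — Angular frequency: ω = 2π·981 = 6164 rad/s.
Step 2 — Transfer function: H(jω) = jωL/(R + jωL).
Step 3 — Numerator jωL = j·9.554; denominator R + jωL = 330 + j9.554.
Step 4 — H = 0.0008375 + j0.02893.
Step 5 — Magnitude: |H| = 0.02894 (-30.8 dB); phase: φ = 88.3°.

|H| = 0.02894 (-30.8 dB), φ = 88.3°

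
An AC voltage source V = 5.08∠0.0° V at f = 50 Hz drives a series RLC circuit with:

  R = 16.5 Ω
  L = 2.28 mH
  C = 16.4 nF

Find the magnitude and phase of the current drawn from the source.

Step 1 — Angular frequency: ω = 2π·f = 2π·50 = 314.2 rad/s.
Step 2 — Component impedances:
  R: Z = R = 16.5 Ω
  L: Z = jωL = j·314.2·0.00228 = 0 + j0.7163 Ω
  C: Z = 1/(jωC) = -j/(ω·C) = 0 - j1.941e+05 Ω
Step 3 — Series combination: Z_total = R + L + C = 16.5 - j1.941e+05 Ω = 1.941e+05∠-90.0° Ω.
Step 4 — Source phasor: V = 5.08∠0.0° V = 5.08 V.
Step 5 — Ohm's law: I = V / Z_total = (5.08) / (16.5 - j1.941e+05) = 2.225e-09 + j2.617e-05 A.
Step 6 — Convert to polar: |I| = 2.617e-05 A, ∠I = 90.0°.

I = 2.617e-05∠90.0° A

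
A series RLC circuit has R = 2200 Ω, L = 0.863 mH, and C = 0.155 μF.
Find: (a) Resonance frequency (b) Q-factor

Step 1 — Resonance condition Im(Z)=0 gives ω₀ = 1/√(LC).
Step 2 — ω₀ = 1/√(0.000863·1.55e-07) = 8.646e+04 rad/s.
Step 3 — f₀ = ω₀/(2π) = 1.376e+04 Hz.
Step 4 — Series Q: Q = ω₀L/R = 8.646e+04·0.000863/2200 = 0.03392.

(a) f₀ = 1.376e+04 Hz  (b) Q = 0.03392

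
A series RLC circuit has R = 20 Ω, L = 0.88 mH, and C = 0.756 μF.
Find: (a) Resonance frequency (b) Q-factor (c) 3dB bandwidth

Step 1 — Resonance condition Im(Z)=0 gives ω₀ = 1/√(LC).
Step 2 — ω₀ = 1/√(0.00088·7.56e-07) = 3.877e+04 rad/s.
Step 3 — f₀ = ω₀/(2π) = 6170 Hz.
Step 4 — Series Q: Q = ω₀L/R = 3.877e+04·0.00088/20 = 1.706.
Step 5 — 3dB bandwidth: Δω = ω₀/Q = 2.273e+04 rad/s; BW = Δω/(2π) = 3617 Hz.

(a) f₀ = 6170 Hz  (b) Q = 1.706  (c) BW = 3617 Hz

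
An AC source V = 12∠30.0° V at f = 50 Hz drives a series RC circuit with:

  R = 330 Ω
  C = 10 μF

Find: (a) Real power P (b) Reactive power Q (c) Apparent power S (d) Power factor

Step 1 — Angular frequency: ω = 2π·f = 2π·50 = 314.2 rad/s.
Step 2 — Component impedances:
  R: Z = R = 330 Ω
  C: Z = 1/(jωC) = -j/(ω·C) = 0 - j318.3 Ω
Step 3 — Series combination: Z_total = R + C = 330 - j318.3 Ω = 458.5∠-44.0° Ω.
Step 4 — Source phasor: V = 12∠30.0° V = 10.39 + j6 V.
Step 5 — Current: I = V / Z = 0.007229 + j0.02515 A = 0.02617∠74.0° A.
Step 6 — Complex power: S = V·I* = 0.226 - j0.218 VA.
Step 7 — Real power: P = Re(S) = 0.226 W.
Step 8 — Reactive power: Q = Im(S) = -0.218 VAR.
Step 9 — Apparent power: |S| = 0.3141 VA.
Step 10 — Power factor: PF = P/|S| = 0.7197 (leading).

(a) P = 0.226 W  (b) Q = -0.218 VAR  (c) S = 0.3141 VA  (d) PF = 0.7197 (leading)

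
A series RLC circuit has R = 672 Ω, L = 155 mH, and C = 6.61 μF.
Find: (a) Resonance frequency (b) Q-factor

Step 1 — Resonance condition Im(Z)=0 gives ω₀ = 1/√(LC).
Step 2 — ω₀ = 1/√(0.155·6.61e-06) = 987.9 rad/s.
Step 3 — f₀ = ω₀/(2π) = 157.2 Hz.
Step 4 — Series Q: Q = ω₀L/R = 987.9·0.155/672 = 0.2279.

(a) f₀ = 157.2 Hz  (b) Q = 0.2279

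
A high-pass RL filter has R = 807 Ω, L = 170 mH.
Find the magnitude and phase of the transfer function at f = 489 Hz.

Step 1 — Angular frequency: ω = 2π·489 = 3072 rad/s.
Step 2 — Transfer function: H(jω) = jωL/(R + jωL).
Step 3 — Numerator jωL = j·522.3; denominator R + jωL = 807 + j522.3.
Step 4 — H = 0.2952 + j0.4561.
Step 5 — Magnitude: |H| = 0.5434 (-5.3 dB); phase: φ = 57.1°.

|H| = 0.5434 (-5.3 dB), φ = 57.1°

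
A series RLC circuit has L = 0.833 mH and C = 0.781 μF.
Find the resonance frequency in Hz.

Step 1 — Resonance condition Im(Z)=0 gives ω₀ = 1/√(LC).
Step 2 — ω₀ = 1/√(0.000833·7.81e-07) = 3.921e+04 rad/s.
Step 3 — f₀ = ω₀/(2π) = 6240 Hz.

f₀ = 6240 Hz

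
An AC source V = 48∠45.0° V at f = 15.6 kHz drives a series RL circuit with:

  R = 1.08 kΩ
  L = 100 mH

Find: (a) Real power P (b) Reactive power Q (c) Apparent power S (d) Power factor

Step 1 — Angular frequency: ω = 2π·f = 2π·1.56e+04 = 9.802e+04 rad/s.
Step 2 — Component impedances:
  R: Z = R = 1080 Ω
  L: Z = jωL = j·9.802e+04·0.1 = 0 + j9802 Ω
Step 3 — Series combination: Z_total = R + L = 1080 + j9802 Ω = 9861∠83.7° Ω.
Step 4 — Source phasor: V = 48∠45.0° V = 33.94 + j33.94 V.
Step 5 — Current: I = V / Z = 0.003798 - j0.003044 A = 0.004868∠-38.7° A.
Step 6 — Complex power: S = V·I* = 0.02559 + j0.2322 VA.
Step 7 — Real power: P = Re(S) = 0.02559 W.
Step 8 — Reactive power: Q = Im(S) = 0.2322 VAR.
Step 9 — Apparent power: |S| = 0.2336 VA.
Step 10 — Power factor: PF = P/|S| = 0.1095 (lagging).

(a) P = 0.02559 W  (b) Q = 0.2322 VAR  (c) S = 0.2336 VA  (d) PF = 0.1095 (lagging)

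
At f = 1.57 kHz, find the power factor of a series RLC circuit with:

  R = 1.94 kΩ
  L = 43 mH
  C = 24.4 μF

Step 1 — Angular frequency: ω = 2π·f = 2π·1570 = 9865 rad/s.
Step 2 — Component impedances:
  R: Z = R = 1940 Ω
  L: Z = jωL = j·9865·0.043 = 0 + j424.2 Ω
  C: Z = 1/(jωC) = -j/(ω·C) = 0 - j4.155 Ω
Step 3 — Series combination: Z_total = R + L + C = 1940 + j420 Ω = 1985∠12.2° Ω.
Step 4 — Power factor: PF = cos(φ) = Re(Z)/|Z| = 1940/1984.9 = 0.9774.
Step 5 — Type: Im(Z) = 420 ⇒ lagging (phase φ = 12.2°).

PF = 0.9774 (lagging, φ = 12.2°)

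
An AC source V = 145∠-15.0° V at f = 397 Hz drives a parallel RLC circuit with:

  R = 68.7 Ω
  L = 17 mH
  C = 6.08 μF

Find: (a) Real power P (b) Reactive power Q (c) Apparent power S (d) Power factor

Step 1 — Angular frequency: ω = 2π·f = 2π·397 = 2494 rad/s.
Step 2 — Component impedances:
  R: Z = R = 68.7 Ω
  L: Z = jωL = j·2494·0.017 = 0 + j42.41 Ω
  C: Z = 1/(jωC) = -j/(ω·C) = 0 - j65.94 Ω
Step 3 — Parallel combination: 1/Z_total = 1/R + 1/L + 1/C; Z_total = 51.49 + j29.77 Ω = 59.47∠30.0° Ω.
Step 4 — Source phasor: V = 145∠-15.0° V = 140.1 - j37.53 V.
Step 5 — Current: I = V / Z = 1.723 - j1.725 A = 2.438∠-45.0° A.
Step 6 — Complex power: S = V·I* = 306 + j176.9 VA.
Step 7 — Real power: P = Re(S) = 306 W.
Step 8 — Reactive power: Q = Im(S) = 176.9 VAR.
Step 9 — Apparent power: |S| = 353.5 VA.
Step 10 — Power factor: PF = P/|S| = 0.8657 (lagging).

(a) P = 306 W  (b) Q = 176.9 VAR  (c) S = 353.5 VA  (d) PF = 0.8657 (lagging)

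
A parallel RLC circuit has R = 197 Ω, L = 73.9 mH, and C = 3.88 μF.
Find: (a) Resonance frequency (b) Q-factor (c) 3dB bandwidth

Step 1 — Resonance: ω₀ = 1/√(LC) = 1/√(0.0739·3.88e-06) = 1868 rad/s.
Step 2 — f₀ = ω₀/(2π) = 297.2 Hz.
Step 3 — Parallel Q: Q = R/(ω₀L) = 197/(1868·0.0739) = 1.427.
Step 4 — Bandwidth: Δω = ω₀/Q = 1308 rad/s; BW = Δω/(2π) = 208.2 Hz.

(a) f₀ = 297.2 Hz  (b) Q = 1.427  (c) BW = 208.2 Hz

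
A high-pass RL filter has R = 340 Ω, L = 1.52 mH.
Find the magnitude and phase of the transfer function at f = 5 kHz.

Step 1 — Angular frequency: ω = 2π·5000 = 3.142e+04 rad/s.
Step 2 — Transfer function: H(jω) = jωL/(R + jωL).
Step 3 — Numerator jωL = j·47.75; denominator R + jωL = 340 + j47.75.
Step 4 — H = 0.01934 + j0.1377.
Step 5 — Magnitude: |H| = 0.1391 (-17.1 dB); phase: φ = 82.0°.

|H| = 0.1391 (-17.1 dB), φ = 82.0°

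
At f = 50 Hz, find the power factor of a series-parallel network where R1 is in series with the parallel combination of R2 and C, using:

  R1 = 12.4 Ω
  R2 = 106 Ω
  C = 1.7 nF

Step 1 — Angular frequency: ω = 2π·f = 2π·50 = 314.2 rad/s.
Step 2 — Component impedances:
  R1: Z = R = 12.4 Ω
  R2: Z = R = 106 Ω
  C: Z = 1/(jωC) = -j/(ω·C) = 0 - j1.872e+06 Ω
Step 3 — Parallel branch: R2 || C = 1/(1/R2 + 1/C) = 106 - j0.006001 Ω.
Step 4 — Series with R1: Z_total = R1 + (R2 || C) = 118.4 - j0.006001 Ω = 118.4∠-0.0° Ω.
Step 5 — Power factor: PF = cos(φ) = Re(Z)/|Z| = 118.4/118.4 = 1.
Step 6 — Type: Im(Z) = -0.006001 ⇒ leading (phase φ = -0.0°).

PF = 1 (leading, φ = -0.0°)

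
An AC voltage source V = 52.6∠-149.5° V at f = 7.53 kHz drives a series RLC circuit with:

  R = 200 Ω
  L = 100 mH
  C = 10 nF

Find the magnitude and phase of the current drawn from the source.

Step 1 — Angular frequency: ω = 2π·f = 2π·7530 = 4.731e+04 rad/s.
Step 2 — Component impedances:
  R: Z = R = 200 Ω
  L: Z = jωL = j·4.731e+04·0.1 = 0 + j4731 Ω
  C: Z = 1/(jωC) = -j/(ω·C) = 0 - j2114 Ω
Step 3 — Series combination: Z_total = R + L + C = 200 + j2618 Ω = 2625∠85.6° Ω.
Step 4 — Source phasor: V = 52.6∠-149.5° V = -45.32 - j26.7 V.
Step 5 — Ohm's law: I = V / Z_total = (-45.32 - j26.7) / (200 + j2618) = -0.01145 + j0.01644 A.
Step 6 — Convert to polar: |I| = 0.02004 A, ∠I = 124.9°.

I = 0.02004∠124.9° A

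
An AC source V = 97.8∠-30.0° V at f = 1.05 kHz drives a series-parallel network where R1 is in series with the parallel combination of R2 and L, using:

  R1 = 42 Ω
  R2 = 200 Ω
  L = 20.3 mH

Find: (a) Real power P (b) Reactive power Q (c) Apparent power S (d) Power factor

Step 1 — Angular frequency: ω = 2π·f = 2π·1050 = 6597 rad/s.
Step 2 — Component impedances:
  R1: Z = R = 42 Ω
  R2: Z = R = 200 Ω
  L: Z = jωL = j·6597·0.0203 = 0 + j133.9 Ω
Step 3 — Parallel branch: R2 || L = 1/(1/R2 + 1/L) = 61.92 + j92.46 Ω.
Step 4 — Series with R1: Z_total = R1 + (R2 || L) = 103.9 + j92.46 Ω = 139.1∠41.7° Ω.
Step 5 — Source phasor: V = 97.8∠-30.0° V = 84.7 - j48.9 V.
Step 6 — Current: I = V / Z = 0.2212 - j0.6674 A = 0.7031∠-71.7° A.
Step 7 — Complex power: S = V·I* = 51.37 + j45.71 VA.
Step 8 — Real power: P = Re(S) = 51.37 W.
Step 9 — Reactive power: Q = Im(S) = 45.71 VAR.
Step 10 — Apparent power: |S| = 68.76 VA.
Step 11 — Power factor: PF = P/|S| = 0.7471 (lagging).

(a) P = 51.37 W  (b) Q = 45.71 VAR  (c) S = 68.76 VA  (d) PF = 0.7471 (lagging)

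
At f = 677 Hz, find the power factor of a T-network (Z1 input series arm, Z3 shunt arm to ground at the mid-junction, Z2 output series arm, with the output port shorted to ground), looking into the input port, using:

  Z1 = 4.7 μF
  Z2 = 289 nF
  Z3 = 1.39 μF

Step 1 — Angular frequency: ω = 2π·f = 2π·677 = 4254 rad/s.
Step 2 — Component impedances:
  Z1: Z = 1/(jωC) = -j/(ω·C) = 0 - j50.02 Ω
  Z2: Z = 1/(jωC) = -j/(ω·C) = 0 - j813.5 Ω
  Z3: Z = 1/(jωC) = -j/(ω·C) = 0 - j169.1 Ω
Step 3 — With the output port shorted to ground, the output series arm Z2 runs from the junction to ground; the shunt arm Z3 also runs from the junction to ground. They appear in parallel: Z3 || Z2 = 0 - j140 Ω.
Step 4 — Series with input arm Z1: Z_in = Z1 + (Z3 || Z2) = 0 - j190 Ω = 190∠-90.0° Ω.
Step 5 — Power factor: PF = cos(φ) = Re(Z)/|Z| = 0/190 = 0.
Step 6 — Type: Im(Z) = -190 ⇒ leading (phase φ = -90.0°).

PF = 0 (leading, φ = -90.0°)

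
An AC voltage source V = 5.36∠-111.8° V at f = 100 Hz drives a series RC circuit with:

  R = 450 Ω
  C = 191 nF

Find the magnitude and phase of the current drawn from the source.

Step 1 — Angular frequency: ω = 2π·f = 2π·100 = 628.3 rad/s.
Step 2 — Component impedances:
  R: Z = R = 450 Ω
  C: Z = 1/(jωC) = -j/(ω·C) = 0 - j8333 Ω
Step 3 — Series combination: Z_total = R + C = 450 - j8333 Ω = 8345∠-86.9° Ω.
Step 4 — Source phasor: V = 5.36∠-111.8° V = -1.991 - j4.977 V.
Step 5 — Ohm's law: I = V / Z_total = (-1.991 - j4.977) / (450 - j8333) = 0.0005826 - j0.0002703 A.
Step 6 — Convert to polar: |I| = 0.0006423 A, ∠I = -24.9°.

I = 0.0006423∠-24.9° A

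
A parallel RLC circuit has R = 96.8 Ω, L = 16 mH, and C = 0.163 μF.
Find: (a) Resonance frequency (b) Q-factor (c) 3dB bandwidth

Step 1 — Resonance: ω₀ = 1/√(LC) = 1/√(0.016·1.63e-07) = 1.958e+04 rad/s.
Step 2 — f₀ = ω₀/(2π) = 3116 Hz.
Step 3 — Parallel Q: Q = R/(ω₀L) = 96.8/(1.958e+04·0.016) = 0.309.
Step 4 — Bandwidth: Δω = ω₀/Q = 6.338e+04 rad/s; BW = Δω/(2π) = 1.009e+04 Hz.

(a) f₀ = 3116 Hz  (b) Q = 0.309  (c) BW = 1.009e+04 Hz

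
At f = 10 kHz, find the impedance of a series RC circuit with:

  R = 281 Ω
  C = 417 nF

Step 1 — Angular frequency: ω = 2π·f = 2π·1e+04 = 6.283e+04 rad/s.
Step 2 — Component impedances:
  R: Z = R = 281 Ω
  C: Z = 1/(jωC) = -j/(ω·C) = 0 - j38.17 Ω
Step 3 — Series combination: Z_total = R + C = 281 - j38.17 Ω = 283.6∠-7.7° Ω.

Z = 281 - j38.17 Ω = 283.6∠-7.7° Ω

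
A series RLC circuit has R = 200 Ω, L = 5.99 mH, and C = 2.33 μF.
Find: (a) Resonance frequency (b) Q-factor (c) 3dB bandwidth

Step 1 — Resonance: ω₀ = 1/√(LC) = 1/√(0.00599·2.33e-06) = 8465 rad/s.
Step 2 — f₀ = ω₀/(2π) = 1347 Hz.
Step 3 — Series Q: Q = ω₀L/R = 8465·0.00599/200 = 0.2535.
Step 4 — Bandwidth: Δω = ω₀/Q = 3.339e+04 rad/s; BW = Δω/(2π) = 5314 Hz.

(a) f₀ = 1347 Hz  (b) Q = 0.2535  (c) BW = 5314 Hz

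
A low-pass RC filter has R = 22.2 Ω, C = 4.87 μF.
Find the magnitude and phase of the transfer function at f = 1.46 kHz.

Step 1 — Angular frequency: ω = 2π·1460 = 9173 rad/s.
Step 2 — Transfer function: H(jω) = 1/(1 + jωRC).
Step 3 — Denominator: 1 + jωRC = 1 + j·9173·22.2·4.87e-06 = 1 + j0.9918.
Step 4 — H = 0.5041 - j0.5.
Step 5 — Magnitude: |H| = 0.71 (-3.0 dB); phase: φ = -44.8°.

|H| = 0.71 (-3.0 dB), φ = -44.8°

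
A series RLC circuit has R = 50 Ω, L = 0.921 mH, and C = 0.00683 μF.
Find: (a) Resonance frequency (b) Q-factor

Step 1 — Resonance condition Im(Z)=0 gives ω₀ = 1/√(LC).
Step 2 — ω₀ = 1/√(0.000921·6.83e-09) = 3.987e+05 rad/s.
Step 3 — f₀ = ω₀/(2π) = 6.346e+04 Hz.
Step 4 — Series Q: Q = ω₀L/R = 3.987e+05·0.000921/50 = 7.344.

(a) f₀ = 6.346e+04 Hz  (b) Q = 7.344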